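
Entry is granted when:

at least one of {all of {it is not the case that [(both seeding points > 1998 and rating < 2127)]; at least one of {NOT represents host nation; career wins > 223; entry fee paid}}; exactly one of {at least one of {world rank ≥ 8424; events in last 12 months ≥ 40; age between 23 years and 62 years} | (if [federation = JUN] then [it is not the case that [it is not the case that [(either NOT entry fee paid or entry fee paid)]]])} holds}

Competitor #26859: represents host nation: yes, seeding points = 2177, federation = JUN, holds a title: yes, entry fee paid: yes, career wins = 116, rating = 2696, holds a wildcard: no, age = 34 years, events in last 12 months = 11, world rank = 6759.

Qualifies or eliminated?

Qualifies

Atomic conditions:
  seeding points > 1998: 2177 > 1998 is true
  rating < 2127: 2696 < 2127 is false
  NOT represents host nation: yes → false
  career wins > 223: 116 > 223 is false
  entry fee paid: yes → true
  world rank ≥ 8424: 6759 ≥ 8424 is false
  events in last 12 months ≥ 40: 11 ≥ 40 is false
  age between 23 years and 62 years: 34 in [23, 62] is true
  federation = JUN: JUN == JUN is true
  NOT entry fee paid: yes → false
Combine:
[1.1.1] true AND false = false
[1.1] NOT false = true
[1.2] false OR false OR true = true
[1] true AND true = true
[2.1] false OR false OR true = true
[2.2.2.1.1] false OR true = true
[2.2.2.1] NOT true = false
[2.2.2] NOT false = true
[2.2] true → true = true
[2] exactly-one(true, true) = false
[root] true OR false = true
Overall: true → qualifies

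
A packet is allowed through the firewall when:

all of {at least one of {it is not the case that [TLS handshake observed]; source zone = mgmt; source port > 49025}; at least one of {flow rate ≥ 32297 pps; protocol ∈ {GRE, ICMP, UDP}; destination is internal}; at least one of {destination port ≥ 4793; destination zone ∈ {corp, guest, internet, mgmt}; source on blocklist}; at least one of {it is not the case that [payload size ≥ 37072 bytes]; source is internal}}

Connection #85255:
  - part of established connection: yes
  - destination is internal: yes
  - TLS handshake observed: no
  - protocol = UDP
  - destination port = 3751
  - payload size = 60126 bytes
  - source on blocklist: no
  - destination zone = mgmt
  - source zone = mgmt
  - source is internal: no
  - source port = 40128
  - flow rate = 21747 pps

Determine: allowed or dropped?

Atomic conditions:
  TLS handshake observed: no → false
  source zone = mgmt: mgmt == mgmt is true
  source port > 49025: 40128 > 49025 is false
  flow rate ≥ 32297 pps: 21747 ≥ 32297 is false
  protocol ∈ {GRE, ICMP, UDP}: UDP is in the set → true
  destination is internal: yes → true
  destination port ≥ 4793: 3751 ≥ 4793 is false
  destination zone ∈ {corp, guest, internet, mgmt}: mgmt is in the set → true
  source on blocklist: no → false
  payload size ≥ 37072 bytes: 60126 ≥ 37072 is true
  source is internal: no → false
Combine:
[1.1] NOT false = true
[1] true OR true OR false = true
[2] false OR true OR true = true
[3] false OR true OR false = true
[4.1] NOT true = false
[4] false OR false = false
[root] true AND true AND true AND false = false
Overall: false → dropped

Dropped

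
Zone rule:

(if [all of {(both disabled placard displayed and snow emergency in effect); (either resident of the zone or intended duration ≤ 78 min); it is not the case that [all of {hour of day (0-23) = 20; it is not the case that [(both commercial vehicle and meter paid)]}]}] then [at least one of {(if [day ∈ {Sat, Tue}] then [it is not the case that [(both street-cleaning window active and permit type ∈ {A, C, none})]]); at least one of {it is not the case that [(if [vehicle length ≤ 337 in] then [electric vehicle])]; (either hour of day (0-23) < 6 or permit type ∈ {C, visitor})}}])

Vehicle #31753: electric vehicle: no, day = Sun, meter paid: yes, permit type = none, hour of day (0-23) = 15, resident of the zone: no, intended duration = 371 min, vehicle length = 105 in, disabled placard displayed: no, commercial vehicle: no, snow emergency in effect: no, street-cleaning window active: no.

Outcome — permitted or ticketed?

Permitted

Atomic conditions:
  disabled placard displayed: no → false
  snow emergency in effect: no → false
  resident of the zone: no → false
  intended duration ≤ 78 min: 371 ≤ 78 is false
  hour of day (0-23) = 20: 15 == 20 is false
  commercial vehicle: no → false
  meter paid: yes → true
  day ∈ {Sat, Tue}: Sun is not in the set → false
  street-cleaning window active: no → false
  permit type ∈ {A, C, none}: none is in the set → true
  vehicle length ≤ 337 in: 105 ≤ 337 is true
  electric vehicle: no → false
  hour of day (0-23) < 6: 15 < 6 is false
  permit type ∈ {C, visitor}: none is not in the set → false
Combine:
[1.1] false AND false = false
[1.2] false OR false = false
[1.3.1.2.1] false AND true = false
[1.3.1.2] NOT false = true
[1.3.1] false AND true = false
[1.3] NOT false = true
[1] false AND false AND true = false
[2.1.2.1] false AND true = false
[2.1.2] NOT false = true
[2.1] false → true (antecedent false ⇒ implication holds) = true
[2.2.1.1] true → false = false
[2.2.1] NOT false = true
[2.2.2] false OR false = false
[2.2] true OR false = true
[2] true OR true = true
[root] false → true (antecedent false ⇒ implication holds) = true
Overall: true → permitted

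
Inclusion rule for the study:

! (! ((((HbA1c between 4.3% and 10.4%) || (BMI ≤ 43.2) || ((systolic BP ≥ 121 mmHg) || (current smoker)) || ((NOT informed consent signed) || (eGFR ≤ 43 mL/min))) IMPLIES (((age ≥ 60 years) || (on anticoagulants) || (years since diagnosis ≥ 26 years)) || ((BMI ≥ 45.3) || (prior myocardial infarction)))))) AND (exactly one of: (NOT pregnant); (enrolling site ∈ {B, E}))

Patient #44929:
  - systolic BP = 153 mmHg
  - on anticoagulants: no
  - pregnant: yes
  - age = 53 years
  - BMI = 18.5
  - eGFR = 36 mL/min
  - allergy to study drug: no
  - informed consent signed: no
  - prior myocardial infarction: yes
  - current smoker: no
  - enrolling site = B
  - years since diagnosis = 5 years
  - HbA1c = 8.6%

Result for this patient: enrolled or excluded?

Enrolled

Atomic conditions:
  HbA1c between 4.3% and 10.4%: 8.6 in [4.3, 10.4] is true
  BMI ≤ 43.2: 18.5 ≤ 43.2 is true
  systolic BP ≥ 121 mmHg: 153 ≥ 121 is true
  current smoker: no → false
  NOT informed consent signed: no → true
  eGFR ≤ 43 mL/min: 36 ≤ 43 is true
  age ≥ 60 years: 53 ≥ 60 is false
  on anticoagulants: no → false
  years since diagnosis ≥ 26 years: 5 ≥ 26 is false
  BMI ≥ 45.3: 18.5 ≥ 45.3 is false
  prior myocardial infarction: yes → true
  NOT pregnant: yes → false
  enrolling site ∈ {B, E}: B is in the set → true
Combine:
[1.1.1.1.3] true OR false = true
[1.1.1.1.4] true OR true = true
[1.1.1.1] true OR true OR true OR true = true
[1.1.1.2.1] false OR false OR false = false
[1.1.1.2.2] false OR true = true
[1.1.1.2] false OR true = true
[1.1.1] true → true = true
[1.1] NOT true = false
[1] NOT false = true
[2] exactly-one(false, true) = true
[root] true AND true = true
Overall: true → enrolled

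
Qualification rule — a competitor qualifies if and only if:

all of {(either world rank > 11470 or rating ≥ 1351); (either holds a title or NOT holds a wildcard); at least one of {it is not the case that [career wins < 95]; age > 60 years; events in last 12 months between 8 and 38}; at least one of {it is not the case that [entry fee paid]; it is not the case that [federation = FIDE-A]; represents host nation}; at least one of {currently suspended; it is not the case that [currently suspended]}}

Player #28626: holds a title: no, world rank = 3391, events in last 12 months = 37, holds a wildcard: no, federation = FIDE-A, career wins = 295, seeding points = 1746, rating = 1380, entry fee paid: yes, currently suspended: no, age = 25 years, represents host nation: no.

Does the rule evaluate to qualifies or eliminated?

Atomic conditions:
  world rank > 11470: 3391 > 11470 is false
  rating ≥ 1351: 1380 ≥ 1351 is true
  holds a title: no → false
  NOT holds a wildcard: no → true
  career wins < 95: 295 < 95 is false
  age > 60 years: 25 > 60 is false
  events in last 12 months between 8 and 38: 37 in [8, 38] is true
  entry fee paid: yes → true
  federation = FIDE-A: FIDE-A == FIDE-A is true
  represents host nation: no → false
  currently suspended: no → false
Combine:
[1] false OR true = true
[2] false OR true = true
[3.1] NOT false = true
[3] true OR false OR true = true
[4.1] NOT true = false
[4.2] NOT true = false
[4] false OR false OR false = false
[5.2] NOT false = true
[5] false OR true = true
[root] true AND true AND true AND false AND true = false
Overall: false → eliminated

Eliminated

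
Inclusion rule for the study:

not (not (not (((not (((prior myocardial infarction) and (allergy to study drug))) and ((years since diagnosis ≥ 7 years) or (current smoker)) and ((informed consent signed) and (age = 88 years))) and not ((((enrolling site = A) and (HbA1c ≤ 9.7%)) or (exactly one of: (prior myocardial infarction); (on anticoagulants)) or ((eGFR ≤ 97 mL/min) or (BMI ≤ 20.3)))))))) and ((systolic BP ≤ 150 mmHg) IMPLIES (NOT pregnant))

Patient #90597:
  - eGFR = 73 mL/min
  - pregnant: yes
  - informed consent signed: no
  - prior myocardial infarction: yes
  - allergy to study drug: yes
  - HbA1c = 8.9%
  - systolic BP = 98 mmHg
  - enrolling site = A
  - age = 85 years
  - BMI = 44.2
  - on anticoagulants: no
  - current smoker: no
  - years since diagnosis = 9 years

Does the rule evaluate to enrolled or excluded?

Excluded

Atomic conditions:
  prior myocardial infarction: yes → true
  allergy to study drug: yes → true
  years since diagnosis ≥ 7 years: 9 ≥ 7 is true
  current smoker: no → false
  informed consent signed: no → false
  age = 88 years: 85 == 88 is false
  enrolling site = A: A == A is true
  HbA1c ≤ 9.7%: 8.9 ≤ 9.7 is true
  on anticoagulants: no → false
  eGFR ≤ 97 mL/min: 73 ≤ 97 is true
  BMI ≤ 20.3: 44.2 ≤ 20.3 is false
  systolic BP ≤ 150 mmHg: 98 ≤ 150 is true
  NOT pregnant: yes → false
Combine:
[1.1.1.1.1.1.1] true AND true = true
[1.1.1.1.1.1] NOT true = false
[1.1.1.1.1.2] true OR false = true
[1.1.1.1.1.3] false AND false = false
[1.1.1.1.1] false AND true AND false = false
[1.1.1.1.2.1.1] true AND true = true
[1.1.1.1.2.1.2] exactly-one(true, false) = true
[1.1.1.1.2.1.3] true OR false = true
[1.1.1.1.2.1] true OR true OR true = true
[1.1.1.1.2] NOT true = false
[1.1.1.1] false AND false = false
[1.1.1] NOT false = true
[1.1] NOT true = false
[1] NOT false = true
[2] true → false = false
[root] true AND false = false
Overall: false → excluded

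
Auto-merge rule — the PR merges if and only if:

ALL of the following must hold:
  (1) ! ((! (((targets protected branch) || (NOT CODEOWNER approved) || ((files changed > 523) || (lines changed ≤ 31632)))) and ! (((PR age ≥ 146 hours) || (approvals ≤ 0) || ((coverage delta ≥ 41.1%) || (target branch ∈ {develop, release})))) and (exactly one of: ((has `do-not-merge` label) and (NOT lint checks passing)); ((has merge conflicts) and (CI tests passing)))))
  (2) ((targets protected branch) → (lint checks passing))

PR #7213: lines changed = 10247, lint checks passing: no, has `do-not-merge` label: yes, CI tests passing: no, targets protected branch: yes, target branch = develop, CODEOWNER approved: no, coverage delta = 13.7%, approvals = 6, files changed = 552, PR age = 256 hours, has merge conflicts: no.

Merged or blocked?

Atomic conditions:
  targets protected branch: yes → true
  NOT CODEOWNER approved: no → true
  files changed > 523: 552 > 523 is true
  lines changed ≤ 31632: 10247 ≤ 31632 is true
  PR age ≥ 146 hours: 256 ≥ 146 is true
  approvals ≤ 0: 6 ≤ 0 is false
  coverage delta ≥ 41.1%: 13.7 ≥ 41.1 is false
  target branch ∈ {develop, release}: develop is in the set → true
  has `do-not-merge` label: yes → true
  NOT lint checks passing: no → true
  has merge conflicts: no → false
  CI tests passing: no → false
  lint checks passing: no → false
Combine:
[1.1.1.1.3] true OR true = true
[1.1.1.1] true OR true OR true = true
[1.1.1] NOT true = false
[1.1.2.1.3] false OR true = true
[1.1.2.1] true OR false OR true = true
[1.1.2] NOT true = false
[1.1.3.1] true AND true = true
[1.1.3.2] false AND false = false
[1.1.3] exactly-one(true, false) = true
[1.1] false AND false AND true = false
[1] NOT false = true
[2] true → false = false
[root] true AND false = false
Overall: false → blocked

Blocked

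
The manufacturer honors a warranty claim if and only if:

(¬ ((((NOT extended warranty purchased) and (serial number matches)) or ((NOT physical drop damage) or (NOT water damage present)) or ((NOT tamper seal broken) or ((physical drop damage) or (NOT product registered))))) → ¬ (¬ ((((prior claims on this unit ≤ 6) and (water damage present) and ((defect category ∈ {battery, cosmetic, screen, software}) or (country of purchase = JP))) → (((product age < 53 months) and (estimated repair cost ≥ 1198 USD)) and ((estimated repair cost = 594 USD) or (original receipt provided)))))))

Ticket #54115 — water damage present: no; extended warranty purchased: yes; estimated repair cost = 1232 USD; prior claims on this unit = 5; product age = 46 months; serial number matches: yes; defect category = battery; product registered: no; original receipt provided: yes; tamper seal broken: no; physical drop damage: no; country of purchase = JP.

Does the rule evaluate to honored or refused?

Honored

Atomic conditions:
  NOT extended warranty purchased: yes → false
  serial number matches: yes → true
  NOT physical drop damage: no → true
  NOT water damage present: no → true
  NOT tamper seal broken: no → true
  physical drop damage: no → false
  NOT product registered: no → true
  prior claims on this unit ≤ 6: 5 ≤ 6 is true
  water damage present: no → false
  defect category ∈ {battery, cosmetic, screen, software}: battery is in the set → true
  country of purchase = JP: JP == JP is true
  product age < 53 months: 46 < 53 is true
  estimated repair cost ≥ 1198 USD: 1232 ≥ 1198 is true
  estimated repair cost = 594 USD: 1232 == 594 is false
  original receipt provided: yes → true
Combine:
[1.1.1] false AND true = false
[1.1.2] true OR true = true
[1.1.3.2] false OR true = true
[1.1.3] true OR true = true
[1.1] false OR true OR true = true
[1] NOT true = false
[2.1.1.1.3] true OR true = true
[2.1.1.1] true AND false AND true = false
[2.1.1.2.1] true AND true = true
[2.1.1.2.2] false OR true = true
[2.1.1.2] true AND true = true
[2.1.1] false → true (antecedent false ⇒ implication holds) = true
[2.1] NOT true = false
[2] NOT false = true
[root] false → true (antecedent false ⇒ implication holds) = true
Overall: true → honored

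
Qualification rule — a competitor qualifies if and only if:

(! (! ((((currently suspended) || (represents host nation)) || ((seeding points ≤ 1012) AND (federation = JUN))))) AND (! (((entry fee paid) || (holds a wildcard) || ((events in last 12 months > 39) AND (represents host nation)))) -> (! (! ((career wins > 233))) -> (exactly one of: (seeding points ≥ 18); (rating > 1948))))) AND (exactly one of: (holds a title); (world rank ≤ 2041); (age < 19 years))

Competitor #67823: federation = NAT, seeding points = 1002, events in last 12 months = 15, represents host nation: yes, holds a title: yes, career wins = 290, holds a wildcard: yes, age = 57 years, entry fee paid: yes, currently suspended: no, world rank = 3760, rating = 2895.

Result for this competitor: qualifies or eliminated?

Atomic conditions:
  currently suspended: no → false
  represents host nation: yes → true
  seeding points ≤ 1012: 1002 ≤ 1012 is true
  federation = JUN: NAT == JUN is false
  entry fee paid: yes → true
  holds a wildcard: yes → true
  events in last 12 months > 39: 15 > 39 is false
  career wins > 233: 290 > 233 is true
  seeding points ≥ 18: 1002 ≥ 18 is true
  rating > 1948: 2895 > 1948 is true
  holds a title: yes → true
  world rank ≤ 2041: 3760 ≤ 2041 is false
  age < 19 years: 57 < 19 is false
Combine:
[1.1.1.1.1] false OR true = true
[1.1.1.1.2] true AND false = false
[1.1.1.1] true OR false = true
[1.1.1] NOT true = false
[1.1] NOT false = true
[1.2.1.1.3] false AND true = false
[1.2.1.1] true OR true OR false = true
[1.2.1] NOT true = false
[1.2.2.1.1] NOT true = false
[1.2.2.1] NOT false = true
[1.2.2.2] exactly-one(true, true) = false
[1.2.2] true → false = false
[1.2] false → false (antecedent false ⇒ implication holds) = true
[1] true AND true = true
[2] exactly-one(true, false, false) = true
[root] true AND true = true
Overall: true → qualifies

Qualifies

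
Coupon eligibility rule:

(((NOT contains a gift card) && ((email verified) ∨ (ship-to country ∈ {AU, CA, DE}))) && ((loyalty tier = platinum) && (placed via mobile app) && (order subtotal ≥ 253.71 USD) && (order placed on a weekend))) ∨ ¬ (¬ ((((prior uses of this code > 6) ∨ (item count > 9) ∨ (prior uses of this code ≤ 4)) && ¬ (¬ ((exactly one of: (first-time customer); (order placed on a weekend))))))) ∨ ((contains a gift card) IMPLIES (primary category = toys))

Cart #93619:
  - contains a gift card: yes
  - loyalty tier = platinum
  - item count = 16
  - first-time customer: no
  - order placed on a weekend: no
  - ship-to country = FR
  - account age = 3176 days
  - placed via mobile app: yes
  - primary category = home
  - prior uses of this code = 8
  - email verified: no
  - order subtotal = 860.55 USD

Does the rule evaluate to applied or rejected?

Atomic conditions:
  NOT contains a gift card: yes → false
  email verified: no → false
  ship-to country ∈ {AU, CA, DE}: FR is not in the set → false
  loyalty tier = platinum: platinum == platinum is true
  placed via mobile app: yes → true
  order subtotal ≥ 253.71 USD: 860.55 ≥ 253.71 is true
  order placed on a weekend: no → false
  prior uses of this code > 6: 8 > 6 is true
  item count > 9: 16 > 9 is true
  prior uses of this code ≤ 4: 8 ≤ 4 is false
  first-time customer: no → false
  contains a gift card: yes → true
  primary category = toys: home == toys is false
Combine:
[1.1.2] false OR false = false
[1.1] false AND false = false
[1.2] true AND true AND true AND false = false
[1] false AND false = false
[2.1.1.1] true OR true OR false = true
[2.1.1.2.1.1] exactly-one(false, false) = false
[2.1.1.2.1] NOT false = true
[2.1.1.2] NOT true = false
[2.1.1] true AND false = false
[2.1] NOT false = true
[2] NOT true = false
[3] true → false = false
[root] false OR false OR false = false
Overall: false → rejected

Rejected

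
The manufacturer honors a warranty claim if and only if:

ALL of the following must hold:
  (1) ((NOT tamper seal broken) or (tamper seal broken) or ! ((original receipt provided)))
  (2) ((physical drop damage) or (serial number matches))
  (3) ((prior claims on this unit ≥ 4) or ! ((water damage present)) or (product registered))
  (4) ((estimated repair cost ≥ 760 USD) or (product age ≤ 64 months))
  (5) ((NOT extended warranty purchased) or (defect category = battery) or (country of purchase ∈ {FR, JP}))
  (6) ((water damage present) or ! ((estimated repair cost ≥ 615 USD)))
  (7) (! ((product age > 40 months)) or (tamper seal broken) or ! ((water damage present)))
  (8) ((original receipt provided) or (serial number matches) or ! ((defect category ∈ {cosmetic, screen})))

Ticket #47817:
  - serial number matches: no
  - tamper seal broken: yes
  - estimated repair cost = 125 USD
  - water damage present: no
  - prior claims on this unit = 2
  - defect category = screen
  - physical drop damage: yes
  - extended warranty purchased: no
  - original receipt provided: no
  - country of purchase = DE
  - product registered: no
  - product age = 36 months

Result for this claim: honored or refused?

Atomic conditions:
  NOT tamper seal broken: yes → false
  tamper seal broken: yes → true
  original receipt provided: no → false
  physical drop damage: yes → true
  serial number matches: no → false
  prior claims on this unit ≥ 4: 2 ≥ 4 is false
  water damage present: no → false
  product registered: no → false
  estimated repair cost ≥ 760 USD: 125 ≥ 760 is false
  product age ≤ 64 months: 36 ≤ 64 is true
  NOT extended warranty purchased: no → true
  defect category = battery: screen == battery is false
  country of purchase ∈ {FR, JP}: DE is not in the set → false
  estimated repair cost ≥ 615 USD: 125 ≥ 615 is false
  product age > 40 months: 36 > 40 is false
  defect category ∈ {cosmetic, screen}: screen is in the set → true
Combine:
[1.3] NOT false = true
[1] false OR true OR true = true
[2] true OR false = true
[3.2] NOT false = true
[3] false OR true OR false = true
[4] false OR true = true
[5] true OR false OR false = true
[6.2] NOT false = true
[6] false OR true = true
[7.1] NOT false = true
[7.3] NOT false = true
[7] true OR true OR true = true
[8.3] NOT true = false
[8] false OR false OR false = false
[root] true AND true AND true AND true AND true AND true AND true AND false = false
Overall: false → refused

Refused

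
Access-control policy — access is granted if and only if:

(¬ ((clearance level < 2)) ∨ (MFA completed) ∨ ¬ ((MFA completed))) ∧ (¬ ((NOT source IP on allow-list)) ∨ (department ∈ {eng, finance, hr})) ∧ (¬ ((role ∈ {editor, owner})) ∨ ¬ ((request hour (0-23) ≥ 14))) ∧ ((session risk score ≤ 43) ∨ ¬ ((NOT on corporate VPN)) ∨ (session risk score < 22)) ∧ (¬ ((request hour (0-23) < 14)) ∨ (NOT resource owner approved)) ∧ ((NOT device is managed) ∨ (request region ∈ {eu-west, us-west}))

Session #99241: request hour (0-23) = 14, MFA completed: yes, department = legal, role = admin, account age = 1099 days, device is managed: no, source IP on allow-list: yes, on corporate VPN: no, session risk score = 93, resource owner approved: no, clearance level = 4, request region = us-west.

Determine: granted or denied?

Atomic conditions:
  clearance level < 2: 4 < 2 is false
  MFA completed: yes → true
  NOT source IP on allow-list: yes → false
  department ∈ {eng, finance, hr}: legal is not in the set → false
  role ∈ {editor, owner}: admin is not in the set → false
  request hour (0-23) ≥ 14: 14 ≥ 14 is true
  session risk score ≤ 43: 93 ≤ 43 is false
  NOT on corporate VPN: no → true
  session risk score < 22: 93 < 22 is false
  request hour (0-23) < 14: 14 < 14 is false
  NOT resource owner approved: no → true
  NOT device is managed: no → true
  request region ∈ {eu-west, us-west}: us-west is in the set → true
Combine:
[1.1] NOT false = true
[1.3] NOT true = false
[1] true OR true OR false = true
[2.1] NOT false = true
[2] true OR false = true
[3.1] NOT false = true
[3.2] NOT true = false
[3] true OR false = true
[4.2] NOT true = false
[4] false OR false OR false = false
[5.1] NOT false = true
[5] true OR true = true
[6] true OR true = true
[root] true AND true AND true AND false AND true AND true = false
Overall: false → denied

Denied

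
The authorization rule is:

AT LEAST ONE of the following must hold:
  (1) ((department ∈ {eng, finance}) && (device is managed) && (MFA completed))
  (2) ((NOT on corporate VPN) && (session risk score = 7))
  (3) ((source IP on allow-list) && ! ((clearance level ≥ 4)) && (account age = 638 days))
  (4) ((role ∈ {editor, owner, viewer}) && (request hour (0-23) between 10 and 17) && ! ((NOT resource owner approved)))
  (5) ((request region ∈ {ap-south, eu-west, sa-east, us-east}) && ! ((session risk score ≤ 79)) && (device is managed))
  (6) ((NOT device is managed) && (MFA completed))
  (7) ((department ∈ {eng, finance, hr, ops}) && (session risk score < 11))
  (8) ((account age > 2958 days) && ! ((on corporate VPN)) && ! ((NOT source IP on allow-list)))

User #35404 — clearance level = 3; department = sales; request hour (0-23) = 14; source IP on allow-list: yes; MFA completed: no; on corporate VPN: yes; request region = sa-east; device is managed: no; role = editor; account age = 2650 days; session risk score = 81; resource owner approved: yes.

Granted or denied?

Granted

Atomic conditions:
  department ∈ {eng, finance}: sales is not in the set → false
  device is managed: no → false
  MFA completed: no → false
  NOT on corporate VPN: yes → false
  session risk score = 7: 81 == 7 is false
  source IP on allow-list: yes → true
  clearance level ≥ 4: 3 ≥ 4 is false
  account age = 638 days: 2650 == 638 is false
  role ∈ {editor, owner, viewer}: editor is in the set → true
  request hour (0-23) between 10 and 17: 14 in [10, 17] is true
  NOT resource owner approved: yes → false
  request region ∈ {ap-south, eu-west, sa-east, us-east}: sa-east is in the set → true
  session risk score ≤ 79: 81 ≤ 79 is false
  NOT device is managed: no → true
  department ∈ {eng, finance, hr, ops}: sales is not in the set → false
  session risk score < 11: 81 < 11 is false
  account age > 2958 days: 2650 > 2958 is false
  on corporate VPN: yes → true
  NOT source IP on allow-list: yes → false
Combine:
[1] false AND false AND false = false
[2] false AND false = false
[3.2] NOT false = true
[3] true AND true AND false = false
[4.3] NOT false = true
[4] true AND true AND true = true
[5.2] NOT false = true
[5] true AND true AND false = false
[6] true AND false = false
[7] false AND false = false
[8.2] NOT true = false
[8.3] NOT false = true
[8] false AND false AND true = false
[root] false OR false OR false OR true OR false OR false OR false OR false = true
Overall: true → granted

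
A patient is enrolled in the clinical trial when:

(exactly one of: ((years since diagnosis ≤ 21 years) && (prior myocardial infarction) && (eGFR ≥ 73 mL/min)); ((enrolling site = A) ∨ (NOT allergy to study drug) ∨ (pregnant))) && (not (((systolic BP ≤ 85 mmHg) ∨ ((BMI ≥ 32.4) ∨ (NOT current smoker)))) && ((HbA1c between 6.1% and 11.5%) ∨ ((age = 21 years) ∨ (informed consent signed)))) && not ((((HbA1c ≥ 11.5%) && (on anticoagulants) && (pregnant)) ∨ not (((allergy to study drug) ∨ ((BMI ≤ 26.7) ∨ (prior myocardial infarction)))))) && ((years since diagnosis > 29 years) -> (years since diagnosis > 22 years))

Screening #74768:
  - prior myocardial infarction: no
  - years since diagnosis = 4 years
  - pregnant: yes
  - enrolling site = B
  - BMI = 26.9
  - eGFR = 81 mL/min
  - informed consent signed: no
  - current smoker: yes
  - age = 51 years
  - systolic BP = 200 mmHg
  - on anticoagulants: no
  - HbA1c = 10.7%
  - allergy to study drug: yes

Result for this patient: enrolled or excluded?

Enrolled

Atomic conditions:
  years since diagnosis ≤ 21 years: 4 ≤ 21 is true
  prior myocardial infarction: no → false
  eGFR ≥ 73 mL/min: 81 ≥ 73 is true
  enrolling site = A: B == A is false
  NOT allergy to study drug: yes → false
  pregnant: yes → true
  systolic BP ≤ 85 mmHg: 200 ≤ 85 is false
  BMI ≥ 32.4: 26.9 ≥ 32.4 is false
  NOT current smoker: yes → false
  HbA1c between 6.1% and 11.5%: 10.7 in [6.1, 11.5] is true
  age = 21 years: 51 == 21 is false
  informed consent signed: no → false
  HbA1c ≥ 11.5%: 10.7 ≥ 11.5 is false
  on anticoagulants: no → false
  allergy to study drug: yes → true
  BMI ≤ 26.7: 26.9 ≤ 26.7 is false
  years since diagnosis > 29 years: 4 > 29 is false
  years since diagnosis > 22 years: 4 > 22 is false
Combine:
[1.1] true AND false AND true = false
[1.2] false OR false OR true = true
[1] exactly-one(false, true) = true
[2.1.1.2] false OR false = false
[2.1.1] false OR false = false
[2.1] NOT false = true
[2.2.2] false OR false = false
[2.2] true OR false = true
[2] true AND true = true
[3.1.1] false AND false AND true = false
[3.1.2.1.2] false OR false = false
[3.1.2.1] true OR false = true
[3.1.2] NOT true = false
[3.1] false OR false = false
[3] NOT false = true
[4] false → false (antecedent false ⇒ implication holds) = true
[root] true AND true AND true AND true = true
Overall: true → enrolled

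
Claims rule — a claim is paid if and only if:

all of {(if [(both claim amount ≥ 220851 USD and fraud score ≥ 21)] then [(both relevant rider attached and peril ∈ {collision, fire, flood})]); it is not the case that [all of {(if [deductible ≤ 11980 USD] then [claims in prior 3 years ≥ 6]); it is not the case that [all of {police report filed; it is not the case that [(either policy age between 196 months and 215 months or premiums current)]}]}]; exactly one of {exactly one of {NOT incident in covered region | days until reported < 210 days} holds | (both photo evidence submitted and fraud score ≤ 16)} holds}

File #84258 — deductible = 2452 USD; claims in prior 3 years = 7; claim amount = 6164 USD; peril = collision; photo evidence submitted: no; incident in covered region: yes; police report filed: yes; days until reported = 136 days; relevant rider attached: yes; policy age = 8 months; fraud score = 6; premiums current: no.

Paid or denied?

Atomic conditions:
  claim amount ≥ 220851 USD: 6164 ≥ 220851 is false
  fraud score ≥ 21: 6 ≥ 21 is false
  relevant rider attached: yes → true
  peril ∈ {collision, fire, flood}: collision is in the set → true
  deductible ≤ 11980 USD: 2452 ≤ 11980 is true
  claims in prior 3 years ≥ 6: 7 ≥ 6 is true
  police report filed: yes → true
  policy age between 196 months and 215 months: 8 in [196, 215] is false
  premiums current: no → false
  NOT incident in covered region: yes → false
  days until reported < 210 days: 136 < 210 is true
  photo evidence submitted: no → false
  fraud score ≤ 16: 6 ≤ 16 is true
Combine:
[1.1] false AND false = false
[1.2] true AND true = true
[1] false → true (antecedent false ⇒ implication holds) = true
[2.1.1] true → true = true
[2.1.2.1.2.1] false OR false = false
[2.1.2.1.2] NOT false = true
[2.1.2.1] true AND true = true
[2.1.2] NOT true = false
[2.1] true AND false = false
[2] NOT false = true
[3.1] exactly-one(false, true) = true
[3.2] false AND true = false
[3] exactly-one(true, false) = true
[root] true AND true AND true = true
Overall: true → paid

Paid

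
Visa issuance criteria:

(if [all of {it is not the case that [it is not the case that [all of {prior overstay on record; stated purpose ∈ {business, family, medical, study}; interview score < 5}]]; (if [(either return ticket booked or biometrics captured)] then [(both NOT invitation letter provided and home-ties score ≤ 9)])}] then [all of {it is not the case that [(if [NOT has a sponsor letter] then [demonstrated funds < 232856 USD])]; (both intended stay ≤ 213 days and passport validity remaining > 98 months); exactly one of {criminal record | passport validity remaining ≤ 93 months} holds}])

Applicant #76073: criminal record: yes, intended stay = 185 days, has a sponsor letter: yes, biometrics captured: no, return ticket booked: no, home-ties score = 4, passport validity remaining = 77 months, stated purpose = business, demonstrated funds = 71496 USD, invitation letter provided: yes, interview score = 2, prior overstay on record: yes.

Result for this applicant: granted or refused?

Refused

Atomic conditions:
  prior overstay on record: yes → true
  stated purpose ∈ {business, family, medical, study}: business is in the set → true
  interview score < 5: 2 < 5 is true
  return ticket booked: no → false
  biometrics captured: no → false
  NOT invitation letter provided: yes → false
  home-ties score ≤ 9: 4 ≤ 9 is true
  NOT has a sponsor letter: yes → false
  demonstrated funds < 232856 USD: 71496 < 232856 is true
  intended stay ≤ 213 days: 185 ≤ 213 is true
  passport validity remaining > 98 months: 77 > 98 is false
  criminal record: yes → true
  passport validity remaining ≤ 93 months: 77 ≤ 93 is true
Combine:
[1.1.1.1] true AND true AND true = true
[1.1.1] NOT true = false
[1.1] NOT false = true
[1.2.1] false OR false = false
[1.2.2] false AND true = false
[1.2] false → false (antecedent false ⇒ implication holds) = true
[1] true AND true = true
[2.1.1] false → true (antecedent false ⇒ implication holds) = true
[2.1] NOT true = false
[2.2] true AND false = false
[2.3] exactly-one(true, true) = false
[2] false AND false AND false = false
[root] true → false = false
Overall: false → refused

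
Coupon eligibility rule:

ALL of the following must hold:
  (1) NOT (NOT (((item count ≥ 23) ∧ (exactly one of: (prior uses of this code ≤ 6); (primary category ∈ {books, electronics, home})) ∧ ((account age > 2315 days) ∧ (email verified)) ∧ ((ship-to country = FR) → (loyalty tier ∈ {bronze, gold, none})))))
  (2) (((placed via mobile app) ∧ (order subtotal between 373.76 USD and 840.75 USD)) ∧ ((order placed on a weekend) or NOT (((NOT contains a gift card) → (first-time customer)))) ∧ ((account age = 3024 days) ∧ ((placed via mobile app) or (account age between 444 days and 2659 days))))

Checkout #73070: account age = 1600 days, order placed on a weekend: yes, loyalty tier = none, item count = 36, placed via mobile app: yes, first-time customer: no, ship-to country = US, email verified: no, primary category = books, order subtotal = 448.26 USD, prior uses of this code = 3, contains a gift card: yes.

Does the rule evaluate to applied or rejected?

Atomic conditions:
  item count ≥ 23: 36 ≥ 23 is true
  prior uses of this code ≤ 6: 3 ≤ 6 is true
  primary category ∈ {books, electronics, home}: books is in the set → true
  account age > 2315 days: 1600 > 2315 is false
  email verified: no → false
  ship-to country = FR: US == FR is false
  loyalty tier ∈ {bronze, gold, none}: none is in the set → true
  placed via mobile app: yes → true
  order subtotal between 373.76 USD and 840.75 USD: 448.26 in [373.76, 840.75] is true
  order placed on a weekend: yes → true
  NOT contains a gift card: yes → false
  first-time customer: no → false
  account age = 3024 days: 1600 == 3024 is false
  account age between 444 days and 2659 days: 1600 in [444, 2659] is true
Combine:
[1.1.1.2] exactly-one(true, true) = false
[1.1.1.3] false AND false = false
[1.1.1.4] false → true (antecedent false ⇒ implication holds) = true
[1.1.1] true AND false AND false AND true = false
[1.1] NOT false = true
[1] NOT true = false
[2.1] true AND true = true
[2.2.2.1] false → false (antecedent false ⇒ implication holds) = true
[2.2.2] NOT true = false
[2.2] true OR false = true
[2.3.2] true OR true = true
[2.3] false AND true = false
[2] true AND true AND false = false
[root] false AND false = false
Overall: false → rejected

Rejected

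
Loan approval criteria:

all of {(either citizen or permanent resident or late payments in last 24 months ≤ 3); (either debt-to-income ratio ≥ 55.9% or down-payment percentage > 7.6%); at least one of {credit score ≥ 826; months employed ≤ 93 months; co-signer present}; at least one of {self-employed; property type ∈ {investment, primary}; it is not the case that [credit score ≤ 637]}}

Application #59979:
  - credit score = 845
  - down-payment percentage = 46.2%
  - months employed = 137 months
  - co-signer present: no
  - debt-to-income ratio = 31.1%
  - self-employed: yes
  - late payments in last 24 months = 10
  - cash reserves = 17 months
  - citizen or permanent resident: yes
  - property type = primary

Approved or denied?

Atomic conditions:
  citizen or permanent resident: yes → true
  late payments in last 24 months ≤ 3: 10 ≤ 3 is false
  debt-to-income ratio ≥ 55.9%: 31.1 ≥ 55.9 is false
  down-payment percentage > 7.6%: 46.2 > 7.6 is true
  credit score ≥ 826: 845 ≥ 826 is true
  months employed ≤ 93 months: 137 ≤ 93 is false
  co-signer present: no → false
  self-employed: yes → true
  property type ∈ {investment, primary}: primary is in the set → true
  credit score ≤ 637: 845 ≤ 637 is false
Combine:
[1] true OR false = true
[2] false OR true = true
[3] true OR false OR false = true
[4.3] NOT false = true
[4] true OR true OR true = true
[root] true AND true AND true AND true = true
Overall: true → approved

Approved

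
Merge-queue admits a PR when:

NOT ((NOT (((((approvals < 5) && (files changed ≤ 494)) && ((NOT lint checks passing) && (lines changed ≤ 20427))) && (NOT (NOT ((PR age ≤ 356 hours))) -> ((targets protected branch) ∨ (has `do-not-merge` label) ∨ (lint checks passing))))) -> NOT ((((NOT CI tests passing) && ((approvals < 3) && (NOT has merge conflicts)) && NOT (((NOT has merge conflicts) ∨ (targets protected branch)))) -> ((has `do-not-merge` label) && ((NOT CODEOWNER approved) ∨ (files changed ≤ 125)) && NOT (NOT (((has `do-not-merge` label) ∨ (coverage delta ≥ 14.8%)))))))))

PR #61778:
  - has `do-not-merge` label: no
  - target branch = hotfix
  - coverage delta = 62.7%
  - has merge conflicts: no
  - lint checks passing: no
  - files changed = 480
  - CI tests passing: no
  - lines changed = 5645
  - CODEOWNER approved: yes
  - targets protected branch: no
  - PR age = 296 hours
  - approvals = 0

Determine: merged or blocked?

Atomic conditions:
  approvals < 5: 0 < 5 is true
  files changed ≤ 494: 480 ≤ 494 is true
  NOT lint checks passing: no → true
  lines changed ≤ 20427: 5645 ≤ 20427 is true
  PR age ≤ 356 hours: 296 ≤ 356 is true
  targets protected branch: no → false
  has `do-not-merge` label: no → false
  lint checks passing: no → false
  NOT CI tests passing: no → true
  approvals < 3: 0 < 3 is true
  NOT has merge conflicts: no → true
  NOT CODEOWNER approved: yes → false
  files changed ≤ 125: 480 ≤ 125 is false
  coverage delta ≥ 14.8%: 62.7 ≥ 14.8 is true
Combine:
[1.1.1.1.1] true AND true = true
[1.1.1.1.2] true AND true = true
[1.1.1.1] true AND true = true
[1.1.1.2.1.1] NOT true = false
[1.1.1.2.1] NOT false = true
[1.1.1.2.2] false OR false OR false = false
[1.1.1.2] true → false = false
[1.1.1] true AND false = false
[1.1] NOT false = true
[1.2.1.1.2] true AND true = true
[1.2.1.1.3.1] true OR false = true
[1.2.1.1.3] NOT true = false
[1.2.1.1] true AND true AND false = false
[1.2.1.2.2] false OR false = false
[1.2.1.2.3.1.1] false OR true = true
[1.2.1.2.3.1] NOT true = false
[1.2.1.2.3] NOT false = true
[1.2.1.2] false AND false AND true = false
[1.2.1] false → false (antecedent false ⇒ implication holds) = true
[1.2] NOT true = false
[1] true → false = false
[root] NOT false = true
Overall: true → merged

Merged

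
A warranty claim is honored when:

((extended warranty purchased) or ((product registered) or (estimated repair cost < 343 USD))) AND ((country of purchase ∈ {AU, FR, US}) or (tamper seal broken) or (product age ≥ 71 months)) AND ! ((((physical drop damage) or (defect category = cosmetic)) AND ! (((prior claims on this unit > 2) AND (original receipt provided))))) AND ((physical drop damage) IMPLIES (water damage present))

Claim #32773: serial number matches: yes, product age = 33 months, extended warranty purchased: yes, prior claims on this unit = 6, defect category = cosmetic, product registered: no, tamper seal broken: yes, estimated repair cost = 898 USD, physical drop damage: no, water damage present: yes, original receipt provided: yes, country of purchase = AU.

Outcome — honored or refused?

Honored

Atomic conditions:
  extended warranty purchased: yes → true
  product registered: no → false
  estimated repair cost < 343 USD: 898 < 343 is false
  country of purchase ∈ {AU, FR, US}: AU is in the set → true
  tamper seal broken: yes → true
  product age ≥ 71 months: 33 ≥ 71 is false
  physical drop damage: no → false
  defect category = cosmetic: cosmetic == cosmetic is true
  prior claims on this unit > 2: 6 > 2 is true
  original receipt provided: yes → true
  water damage present: yes → true
Combine:
[1.2] false OR false = false
[1] true OR false = true
[2] true OR true OR false = true
[3.1.1] false OR true = true
[3.1.2.1] true AND true = true
[3.1.2] NOT true = false
[3.1] true AND false = false
[3] NOT false = true
[4] false → true (antecedent false ⇒ implication holds) = true
[root] true AND true AND true AND true = true
Overall: true → honored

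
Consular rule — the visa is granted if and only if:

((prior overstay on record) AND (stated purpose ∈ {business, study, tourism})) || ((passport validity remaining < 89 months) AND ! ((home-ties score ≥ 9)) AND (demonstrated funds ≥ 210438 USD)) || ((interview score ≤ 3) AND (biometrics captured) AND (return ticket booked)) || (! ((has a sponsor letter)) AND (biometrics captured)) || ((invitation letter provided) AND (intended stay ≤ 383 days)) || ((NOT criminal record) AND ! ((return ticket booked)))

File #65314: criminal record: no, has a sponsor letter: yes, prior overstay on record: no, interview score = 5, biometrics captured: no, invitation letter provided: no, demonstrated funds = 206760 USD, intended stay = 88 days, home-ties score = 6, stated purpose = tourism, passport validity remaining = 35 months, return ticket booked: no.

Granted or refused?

Atomic conditions:
  prior overstay on record: no → false
  stated purpose ∈ {business, study, tourism}: tourism is in the set → true
  passport validity remaining < 89 months: 35 < 89 is true
  home-ties score ≥ 9: 6 ≥ 9 is false
  demonstrated funds ≥ 210438 USD: 206760 ≥ 210438 is false
  interview score ≤ 3: 5 ≤ 3 is false
  biometrics captured: no → false
  return ticket booked: no → false
  has a sponsor letter: yes → true
  invitation letter provided: no → false
  intended stay ≤ 383 days: 88 ≤ 383 is true
  NOT criminal record: no → true
Combine:
[1] false AND true = false
[2.2] NOT false = true
[2] true AND true AND false = false
[3] false AND false AND false = false
[4.1] NOT true = false
[4] false AND false = false
[5] false AND true = false
[6.2] NOT false = true
[6] true AND true = true
[root] false OR false OR false OR false OR false OR true = true
Overall: true → granted

Granted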